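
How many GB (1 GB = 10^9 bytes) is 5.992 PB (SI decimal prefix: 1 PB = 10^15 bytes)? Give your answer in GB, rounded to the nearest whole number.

5,992,000 GB

5.992 PB = 5.992 × 10^15 bytes = 5,992,000,000,000,000 bytes
1 GB = 10^9 bytes = 1,000,000,000 bytes
5,992,000,000,000,000 / 1,000,000,000 = 5,992,000 GB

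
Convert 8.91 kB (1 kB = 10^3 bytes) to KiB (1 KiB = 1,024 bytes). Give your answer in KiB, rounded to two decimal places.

8.70 KiB

8.91 kB = 8.91 × 10^3 bytes = 8,910 bytes
1 KiB = 1,024 bytes
8,910 / 1,024 = 8.70 KiB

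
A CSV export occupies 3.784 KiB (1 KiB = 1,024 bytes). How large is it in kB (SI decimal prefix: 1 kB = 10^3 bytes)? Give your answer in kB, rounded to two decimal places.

3.87 kB

3.784 KiB = 3.784 × 2^10 bytes = 3,874.816 bytes
1 kB = 1,000 bytes
3,874.816 / 1,000 = 3.87 kB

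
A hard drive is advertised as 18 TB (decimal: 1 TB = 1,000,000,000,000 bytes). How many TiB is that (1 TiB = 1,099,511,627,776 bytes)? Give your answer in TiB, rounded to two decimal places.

16.37 TiB

18 TB = 18 × 10^12 bytes = 18,000,000,000,000 bytes
1 TiB = 2^40 bytes = 1,099,511,627,776 bytes
18,000,000,000,000 / 1,099,511,627,776 = 16.37 TiB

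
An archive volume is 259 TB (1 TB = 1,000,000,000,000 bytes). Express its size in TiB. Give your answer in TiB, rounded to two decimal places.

259 TB = 259 × 10^12 bytes = 259,000,000,000,000 bytes
1 TiB = 2^40 bytes = 1,099,511,627,776 bytes
259,000,000,000,000 / 1,099,511,627,776 = 235.56 TiB

235.56 TiB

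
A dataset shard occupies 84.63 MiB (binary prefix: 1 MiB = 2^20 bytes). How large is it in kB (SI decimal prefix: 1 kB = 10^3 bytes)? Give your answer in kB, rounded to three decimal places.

88,740.987 kB

84.63 MiB = 84.63 × 2^20 bytes = 88,740,986.88 bytes
1 kB = 1,000 bytes
88,740,986.88 / 1,000 = 88,740.987 kB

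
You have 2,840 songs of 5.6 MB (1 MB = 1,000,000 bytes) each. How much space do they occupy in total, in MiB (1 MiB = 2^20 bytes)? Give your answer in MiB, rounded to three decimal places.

15,167.236 MiB

Total = 2,840 × 5.6 MB = 15,904 MB
= 15,904 × 1,000,000 bytes = 15,904,000,000 bytes
1 MiB = 1,048,576 bytes
15,904,000,000 / 1,048,576 = 15,167.236 MiB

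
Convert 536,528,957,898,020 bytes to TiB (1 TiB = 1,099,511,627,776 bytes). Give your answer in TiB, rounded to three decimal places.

487.970 TiB

536,528,957,898,020 bytes given.
1 TiB = 1,099,511,627,776 bytes
536,528,957,898,020 / 1,099,511,627,776 = 487.970 TiB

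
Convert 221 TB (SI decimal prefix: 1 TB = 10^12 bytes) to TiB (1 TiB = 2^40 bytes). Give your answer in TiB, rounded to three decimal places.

200.998 TiB

221 TB = 221 × 10^12 bytes = 221,000,000,000,000 bytes
1 TiB = 2^40 bytes = 1,099,511,627,776 bytes
221,000,000,000,000 / 1,099,511,627,776 = 200.998 TiB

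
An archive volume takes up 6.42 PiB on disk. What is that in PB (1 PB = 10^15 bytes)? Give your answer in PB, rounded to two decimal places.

6.42 PiB = 6.42 × 2^50 bytes = 7,228,277,401,929,646.08 bytes
1 PB = 10^15 bytes = 1,000,000,000,000,000 bytes
7,228,277,401,929,646.08 / 1,000,000,000,000,000 = 7.23 PB

7.23 PB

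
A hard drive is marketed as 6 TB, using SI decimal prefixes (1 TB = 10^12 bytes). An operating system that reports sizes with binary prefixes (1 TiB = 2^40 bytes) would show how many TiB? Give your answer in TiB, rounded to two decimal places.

5.46 TiB

6 TB = 6 × 10^12 bytes = 6,000,000,000,000 bytes
1 TiB = 1,099,511,627,776 bytes
6,000,000,000,000 / 1,099,511,627,776 = 5.46 TiB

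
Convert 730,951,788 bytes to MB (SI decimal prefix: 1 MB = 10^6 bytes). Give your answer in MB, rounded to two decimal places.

730.95 MB

730,951,788 bytes given.
1 MB = 1,000,000 bytes
730,951,788 / 1,000,000 = 730.95 MB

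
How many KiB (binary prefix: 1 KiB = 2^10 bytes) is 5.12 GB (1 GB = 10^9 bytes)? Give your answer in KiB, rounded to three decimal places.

5.12 GB × 1,000,000,000 bytes/GB = 5,120,000,000 bytes
1 KiB = 1,024 bytes
5,120,000,000 / 1,024 = 5,000,000.000 KiB

5,000,000.000 KiB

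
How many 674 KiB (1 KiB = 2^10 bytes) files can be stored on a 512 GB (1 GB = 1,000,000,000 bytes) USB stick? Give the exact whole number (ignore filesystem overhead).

Capacity: 512 GB = 512,000,000,000 bytes
Per item: 674 KiB = 690,176 bytes
⌊512,000,000,000 / 690,176⌋ = 741,839

741,839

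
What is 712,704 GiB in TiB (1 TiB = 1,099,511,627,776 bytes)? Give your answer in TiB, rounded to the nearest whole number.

696 TiB

712,704 GiB = 712,704 × 2^30 bytes = 765,260,092,932,096 bytes
1 TiB = 2^40 bytes = 1,099,511,627,776 bytes
765,260,092,932,096 / 1,099,511,627,776 = 696 TiB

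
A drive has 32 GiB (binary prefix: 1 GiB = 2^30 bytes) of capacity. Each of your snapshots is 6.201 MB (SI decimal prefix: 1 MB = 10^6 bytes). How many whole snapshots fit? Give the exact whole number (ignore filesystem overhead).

5,540

Capacity: 32 GiB = 34,359,738,368 bytes
Per item: 6.201 MB = 6,201,000 bytes
⌊34,359,738,368 / 6,201,000⌋ = 5,540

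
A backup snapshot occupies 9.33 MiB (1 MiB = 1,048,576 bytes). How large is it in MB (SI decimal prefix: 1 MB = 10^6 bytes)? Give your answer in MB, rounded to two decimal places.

9.78 MB

9.33 MiB × 1,048,576 bytes/MiB = 9,783,214.08 bytes
1 MB = 1,000,000 bytes
9,783,214.08 / 1,000,000 = 9.78 MB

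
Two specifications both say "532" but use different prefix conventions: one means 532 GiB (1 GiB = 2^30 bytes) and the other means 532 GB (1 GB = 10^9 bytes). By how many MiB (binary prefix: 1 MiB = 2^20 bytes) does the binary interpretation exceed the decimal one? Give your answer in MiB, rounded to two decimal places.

532 GiB = 532 × 1,073,741,824 = 571,230,650,368 bytes
532 GB = 532 × 1,000,000,000 = 532,000,000,000 bytes
difference = 39,230,650,368 bytes
39,230,650,368 / 1,048,576 = 37,413.26 MiB

37,413.26 MiB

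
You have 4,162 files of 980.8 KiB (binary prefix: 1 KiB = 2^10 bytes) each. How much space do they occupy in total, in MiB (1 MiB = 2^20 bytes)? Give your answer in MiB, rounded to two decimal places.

3,986.42 MiB

Total = 4,162 × 980.8 KiB = 4082089.6 KiB
= 4082089.6 × 1,024 bytes = 4,180,059,750.4 bytes
1 MiB = 1,048,576 bytes
4,180,059,750.4 / 1,048,576 = 3,986.42 MiB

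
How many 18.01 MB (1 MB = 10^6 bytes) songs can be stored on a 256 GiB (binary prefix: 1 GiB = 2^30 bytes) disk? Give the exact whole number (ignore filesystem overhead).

15,262

Capacity: 256 GiB = 274,877,906,944 bytes
Per item: 18.01 MB = 18,010,000 bytes
⌊274,877,906,944 / 18,010,000⌋ = 15,262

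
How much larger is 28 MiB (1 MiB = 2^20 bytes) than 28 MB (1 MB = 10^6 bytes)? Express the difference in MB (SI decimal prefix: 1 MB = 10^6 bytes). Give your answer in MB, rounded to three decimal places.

1.360 MB

28 MiB = 28 × 1,048,576 = 29,360,128 bytes
28 MB = 28 × 1,000,000 = 28,000,000 bytes
difference = 1,360,128 bytes
1,360,128 / 1,000,000 = 1.360 MB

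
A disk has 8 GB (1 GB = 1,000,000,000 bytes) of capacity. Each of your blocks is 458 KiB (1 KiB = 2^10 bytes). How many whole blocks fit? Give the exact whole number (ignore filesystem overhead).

17,057

Capacity: 8 GB = 8,000,000,000 bytes
Per item: 458 KiB = 468,992 bytes
⌊8,000,000,000 / 468,992⌋ = 17,057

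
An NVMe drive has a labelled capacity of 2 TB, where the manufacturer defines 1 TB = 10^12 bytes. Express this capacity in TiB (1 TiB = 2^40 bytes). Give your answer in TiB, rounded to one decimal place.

1.8 TiB

2 TB × 1,000,000,000,000 bytes/TB = 2,000,000,000,000 bytes
1 TiB = 2^40 bytes = 1,099,511,627,776 bytes
2,000,000,000,000 / 1,099,511,627,776 = 1.8 TiB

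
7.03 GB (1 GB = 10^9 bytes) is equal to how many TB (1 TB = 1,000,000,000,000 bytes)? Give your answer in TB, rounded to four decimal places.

7.03 GB × 1,000,000,000 bytes/GB = 7,030,000,000 bytes
1 TB = 10^12 bytes = 1,000,000,000,000 bytes
7,030,000,000 / 1,000,000,000,000 = 0.0070 TB

0.0070 TB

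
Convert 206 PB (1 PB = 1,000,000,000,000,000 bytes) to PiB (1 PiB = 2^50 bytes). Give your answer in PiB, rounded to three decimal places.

182.965 PiB

206 PB = 206 × 10^15 bytes = 206,000,000,000,000,000 bytes
1 PiB = 1,125,899,906,842,624 bytes
206,000,000,000,000,000 / 1,125,899,906,842,624 = 182.965 PiB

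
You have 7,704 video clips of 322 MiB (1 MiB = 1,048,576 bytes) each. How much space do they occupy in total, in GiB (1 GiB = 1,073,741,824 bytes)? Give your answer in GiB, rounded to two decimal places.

2,422.55 GiB

Total = 7,704 × 322 MiB = 2,480,688 MiB
= 2,480,688 × 1,048,576 bytes = 2,601,189,900,288 bytes
1 GiB = 1,073,741,824 bytes
2,601,189,900,288 / 1,073,741,824 = 2,422.55 GiB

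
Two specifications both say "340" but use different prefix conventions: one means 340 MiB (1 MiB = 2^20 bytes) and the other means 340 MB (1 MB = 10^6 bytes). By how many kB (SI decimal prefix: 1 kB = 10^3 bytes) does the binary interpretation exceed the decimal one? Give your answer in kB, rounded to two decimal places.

340 MiB = 340 × 1,048,576 = 356,515,840 bytes
340 MB = 340 × 1,000,000 = 340,000,000 bytes
difference = 16,515,840 bytes
16,515,840 / 1,000 = 16,515.84 kB

16,515.84 kB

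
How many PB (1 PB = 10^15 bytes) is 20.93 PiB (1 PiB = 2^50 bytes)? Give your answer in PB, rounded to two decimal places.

20.93 PiB × 1,125,899,906,842,624 bytes/PiB = 23,565,085,050,216,120.32 bytes
1 PB = 10^15 bytes = 1,000,000,000,000,000 bytes
23,565,085,050,216,120.32 / 1,000,000,000,000,000 = 23.57 PB

23.57 PB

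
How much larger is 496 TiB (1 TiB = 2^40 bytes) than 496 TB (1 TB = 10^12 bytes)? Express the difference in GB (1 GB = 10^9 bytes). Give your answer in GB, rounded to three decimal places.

49,357.767 GB

496 TiB = 496 × 1,099,511,627,776 = 545,357,767,376,896 bytes
496 TB = 496 × 1,000,000,000,000 = 496,000,000,000,000 bytes
difference = 49,357,767,376,896 bytes
49,357,767,376,896 / 1,000,000,000 = 49,357.767 GB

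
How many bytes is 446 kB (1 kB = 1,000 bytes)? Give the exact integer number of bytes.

446 × 1,000 = 446,000 bytes  (1 kB = 10^3 bytes)

446,000 bytes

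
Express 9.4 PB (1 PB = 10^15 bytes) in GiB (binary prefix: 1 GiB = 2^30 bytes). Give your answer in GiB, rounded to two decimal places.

8,754,432.20 GiB

9.4 PB × 1,000,000,000,000,000 bytes/PB = 9,400,000,000,000,000 bytes
1 GiB = 2^30 bytes = 1,073,741,824 bytes
9,400,000,000,000,000 / 1,073,741,824 = 8,754,432.20 GiB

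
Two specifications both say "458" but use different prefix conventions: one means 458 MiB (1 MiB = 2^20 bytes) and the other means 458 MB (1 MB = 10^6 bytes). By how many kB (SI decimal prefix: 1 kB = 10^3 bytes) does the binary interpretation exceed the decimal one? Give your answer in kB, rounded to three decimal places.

458 MiB = 458 × 1,048,576 = 480,247,808 bytes
458 MB = 458 × 1,000,000 = 458,000,000 bytes
difference = 22,247,808 bytes
22,247,808 / 1,000 = 22,247.808 kB

22,247.808 kB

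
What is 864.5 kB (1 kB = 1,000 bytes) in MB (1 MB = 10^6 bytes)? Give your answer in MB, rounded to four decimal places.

0.8645 MB

864.5 kB = 864.5 × 10^3 bytes = 864,500 bytes
1 MB = 10^6 bytes = 1,000,000 bytes
864,500 / 1,000,000 = 0.8645 MB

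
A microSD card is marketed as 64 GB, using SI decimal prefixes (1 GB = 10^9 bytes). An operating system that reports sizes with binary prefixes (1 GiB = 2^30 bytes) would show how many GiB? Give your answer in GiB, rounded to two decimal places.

64 GB × 1,000,000,000 bytes/GB = 64,000,000,000 bytes
1 GiB = 1,073,741,824 bytes
64,000,000,000 / 1,073,741,824 = 59.60 GiB

59.60 GiB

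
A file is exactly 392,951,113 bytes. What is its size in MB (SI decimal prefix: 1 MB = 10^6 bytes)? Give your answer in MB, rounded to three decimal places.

392,951,113 bytes given.
1 MB = 1,000,000 bytes
392,951,113 / 1,000,000 = 392.951 MB

392.951 MB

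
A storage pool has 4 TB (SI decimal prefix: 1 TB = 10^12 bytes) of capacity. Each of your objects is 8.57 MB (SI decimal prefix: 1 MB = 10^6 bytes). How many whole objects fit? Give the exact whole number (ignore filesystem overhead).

466,744

Capacity: 4 TB = 4,000,000,000,000 bytes
Per item: 8.57 MB = 8,570,000 bytes
⌊4,000,000,000,000 / 8,570,000⌋ = 466,744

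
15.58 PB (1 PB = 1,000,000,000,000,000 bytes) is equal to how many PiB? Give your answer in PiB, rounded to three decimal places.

13.838 PiB

15.58 PB = 15.58 × 10^15 bytes = 15,580,000,000,000,000 bytes
1 PiB = 2^50 bytes = 1,125,899,906,842,624 bytes
15,580,000,000,000,000 / 1,125,899,906,842,624 = 13.838 PiB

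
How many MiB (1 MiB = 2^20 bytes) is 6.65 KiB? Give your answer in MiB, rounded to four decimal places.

0.0065 MiB

6.65 KiB × 1,024 bytes/KiB = 6,809.6 bytes
1 MiB = 2^20 bytes = 1,048,576 bytes
6,809.6 / 1,048,576 = 0.0065 MiB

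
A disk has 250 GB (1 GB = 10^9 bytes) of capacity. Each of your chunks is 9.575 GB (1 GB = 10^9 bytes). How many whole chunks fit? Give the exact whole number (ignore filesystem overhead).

Capacity: 250 GB = 250,000,000,000 bytes
Per item: 9.575 GB = 9,575,000,000 bytes
⌊250,000,000,000 / 9,575,000,000⌋ = 26

26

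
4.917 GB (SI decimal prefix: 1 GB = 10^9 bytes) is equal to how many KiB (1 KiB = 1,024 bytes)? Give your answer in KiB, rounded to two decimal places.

4.917 GB × 1,000,000,000 bytes/GB = 4,917,000,000 bytes
1 KiB = 2^10 bytes = 1,024 bytes
4,917,000,000 / 1,024 = 4,801,757.81 KiB

4,801,757.81 KiB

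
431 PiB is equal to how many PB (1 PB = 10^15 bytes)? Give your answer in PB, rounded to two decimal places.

431 PiB = 431 × 2^50 bytes = 485,262,859,849,170,944 bytes
1 PB = 1,000,000,000,000,000 bytes
485,262,859,849,170,944 / 1,000,000,000,000,000 = 485.26 PB

485.26 PB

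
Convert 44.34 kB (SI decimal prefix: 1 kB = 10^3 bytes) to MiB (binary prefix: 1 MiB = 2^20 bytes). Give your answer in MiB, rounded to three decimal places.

0.042 MiB

44.34 kB = 44.34 × 10^3 bytes = 44,340 bytes
1 MiB = 1,048,576 bytes
44,340 / 1,048,576 = 0.042 MiB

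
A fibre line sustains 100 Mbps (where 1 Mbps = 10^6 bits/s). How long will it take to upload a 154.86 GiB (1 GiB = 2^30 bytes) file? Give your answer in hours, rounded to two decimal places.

3.70 hours

154.86 GiB = 166,279,658,864.64 bytes = 1,330,237,270,917.12 bits
100 Mbps = 100,000,000 bits/s
time = 1,330,237,270,917.12 / 100,000,000 = 13,302.3727 s
13,302.3727 s / 3600 = 3.70 hours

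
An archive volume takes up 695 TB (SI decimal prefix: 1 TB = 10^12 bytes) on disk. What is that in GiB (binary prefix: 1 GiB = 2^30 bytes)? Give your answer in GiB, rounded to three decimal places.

695 TB = 695 × 10^12 bytes = 695,000,000,000,000 bytes
1 GiB = 1,073,741,824 bytes
695,000,000,000,000 / 1,073,741,824 = 647,269.189 GiB

647,269.189 GiB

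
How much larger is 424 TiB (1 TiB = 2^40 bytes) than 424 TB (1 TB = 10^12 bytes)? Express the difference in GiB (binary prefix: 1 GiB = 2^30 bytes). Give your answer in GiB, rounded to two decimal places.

39,295.23 GiB

424 TiB = 424 × 1,099,511,627,776 = 466,192,930,177,024 bytes
424 TB = 424 × 1,000,000,000,000 = 424,000,000,000,000 bytes
difference = 42,192,930,177,024 bytes
42,192,930,177,024 / 1,073,741,824 = 39,295.23 GiB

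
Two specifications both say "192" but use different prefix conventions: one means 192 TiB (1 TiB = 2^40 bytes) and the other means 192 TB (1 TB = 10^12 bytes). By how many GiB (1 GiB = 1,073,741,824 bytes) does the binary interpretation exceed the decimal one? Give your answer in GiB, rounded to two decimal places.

17,794.07 GiB

192 TiB = 192 × 1,099,511,627,776 = 211,106,232,532,992 bytes
192 TB = 192 × 1,000,000,000,000 = 192,000,000,000,000 bytes
difference = 19,106,232,532,992 bytes
19,106,232,532,992 / 1,073,741,824 = 17,794.07 GiB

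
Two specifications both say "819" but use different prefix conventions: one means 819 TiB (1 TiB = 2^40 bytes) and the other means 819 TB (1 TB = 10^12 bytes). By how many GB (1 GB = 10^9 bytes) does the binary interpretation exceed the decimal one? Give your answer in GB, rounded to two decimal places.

819 TiB = 819 × 1,099,511,627,776 = 900,500,023,148,544 bytes
819 TB = 819 × 1,000,000,000,000 = 819,000,000,000,000 bytes
difference = 81,500,023,148,544 bytes
81,500,023,148,544 / 1,000,000,000 = 81,500.02 GB

81,500.02 GB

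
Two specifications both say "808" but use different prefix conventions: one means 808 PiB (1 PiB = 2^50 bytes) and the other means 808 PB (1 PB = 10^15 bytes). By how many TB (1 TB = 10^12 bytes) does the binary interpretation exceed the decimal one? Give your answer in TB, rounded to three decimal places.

808 PiB = 808 × 1,125,899,906,842,624 = 909,727,124,728,840,192 bytes
808 PB = 808 × 1,000,000,000,000,000 = 808,000,000,000,000,000 bytes
difference = 101,727,124,728,840,192 bytes
101,727,124,728,840,192 / 1,000,000,000,000 = 101,727.125 TB

101,727.125 TB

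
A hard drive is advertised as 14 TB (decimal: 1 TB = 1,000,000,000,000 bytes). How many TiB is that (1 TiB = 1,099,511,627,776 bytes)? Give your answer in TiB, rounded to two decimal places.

12.73 TiB

14 TB × 1,000,000,000,000 bytes/TB = 14,000,000,000,000 bytes
1 TiB = 2^40 bytes = 1,099,511,627,776 bytes
14,000,000,000,000 / 1,099,511,627,776 = 12.73 TiB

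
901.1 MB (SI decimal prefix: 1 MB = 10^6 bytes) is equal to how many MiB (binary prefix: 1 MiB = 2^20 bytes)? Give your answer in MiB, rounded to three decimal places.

859.356 MiB

901.1 MB × 1,000,000 bytes/MB = 901,100,000 bytes
1 MiB = 1,048,576 bytes
901,100,000 / 1,048,576 = 859.356 MiB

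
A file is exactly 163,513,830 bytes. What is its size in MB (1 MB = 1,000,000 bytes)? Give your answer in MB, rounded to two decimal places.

163.51 MB

163,513,830 bytes given.
1 MB = 1,000,000 bytes
163,513,830 / 1,000,000 = 163.51 MB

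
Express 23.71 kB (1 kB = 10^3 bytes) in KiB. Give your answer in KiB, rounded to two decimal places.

23.15 KiB

23.71 kB × 1,000 bytes/kB = 23,710 bytes
1 KiB = 1,024 bytes
23,710 / 1,024 = 23.15 KiB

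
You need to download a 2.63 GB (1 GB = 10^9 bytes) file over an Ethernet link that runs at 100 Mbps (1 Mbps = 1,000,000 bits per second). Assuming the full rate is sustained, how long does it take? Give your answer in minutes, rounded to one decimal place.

3.5 minutes

2.63 GB = 2,630,000,000 bytes = 21,040,000,000 bits
100 Mbps = 100,000,000 bits/s
time = 21,040,000,000 / 100,000,000 = 210.40 s
210.40 s / 60 = 3.5 minutes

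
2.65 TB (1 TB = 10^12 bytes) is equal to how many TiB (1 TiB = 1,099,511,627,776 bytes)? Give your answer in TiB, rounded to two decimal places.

2.65 TB × 1,000,000,000,000 bytes/TB = 2,650,000,000,000 bytes
1 TiB = 2^40 bytes = 1,099,511,627,776 bytes
2,650,000,000,000 / 1,099,511,627,776 = 2.41 TiB

2.41 TiB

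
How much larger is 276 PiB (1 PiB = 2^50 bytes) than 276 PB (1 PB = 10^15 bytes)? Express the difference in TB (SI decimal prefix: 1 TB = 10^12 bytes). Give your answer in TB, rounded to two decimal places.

276 PiB = 276 × 1,125,899,906,842,624 = 310,748,374,288,564,224 bytes
276 PB = 276 × 1,000,000,000,000,000 = 276,000,000,000,000,000 bytes
difference = 34,748,374,288,564,224 bytes
34,748,374,288,564,224 / 1,000,000,000,000 = 34,748.37 TB

34,748.37 TB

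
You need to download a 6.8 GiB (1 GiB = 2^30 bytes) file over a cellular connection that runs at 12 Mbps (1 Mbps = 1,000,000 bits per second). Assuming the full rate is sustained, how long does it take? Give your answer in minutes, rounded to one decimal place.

81.1 minutes

6.8 GiB = 7,301,444,403.2 bytes = 58,411,555,225.6 bits
12 Mbps = 12,000,000 bits/s
time = 58,411,555,225.6 / 12,000,000 = 4,867.63 s
4,867.63 s / 60 = 81.1 minutes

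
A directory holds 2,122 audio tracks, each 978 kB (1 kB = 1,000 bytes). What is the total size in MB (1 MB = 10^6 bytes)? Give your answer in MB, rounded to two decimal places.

Total = 2,122 × 978 kB = 2,075,316 kB
= 2,075,316 × 1,000 bytes = 2,075,316,000 bytes
1 MB = 1,000,000 bytes
2,075,316,000 / 1,000,000 = 2,075.32 MB

2,075.32 MB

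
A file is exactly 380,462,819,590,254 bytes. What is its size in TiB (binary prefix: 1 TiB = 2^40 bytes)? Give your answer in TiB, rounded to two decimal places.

346.03 TiB

380,462,819,590,254 bytes given.
1 TiB = 2^40 bytes = 1,099,511,627,776 bytes
380,462,819,590,254 / 1,099,511,627,776 = 346.03 TiB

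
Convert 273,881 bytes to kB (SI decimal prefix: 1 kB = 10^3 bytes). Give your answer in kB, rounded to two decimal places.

273,881 bytes given.
1 kB = 1,000 bytes
273,881 / 1,000 = 273.88 kB

273.88 kB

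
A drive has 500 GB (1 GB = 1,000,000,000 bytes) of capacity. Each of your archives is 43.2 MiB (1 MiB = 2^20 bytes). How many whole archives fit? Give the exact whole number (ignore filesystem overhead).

11,037

Capacity: 500 GB = 500,000,000,000 bytes
Per item: 43.2 MiB = 45,298,483.2 bytes
⌊500,000,000,000 / 45,298,483.2⌋ = 11,037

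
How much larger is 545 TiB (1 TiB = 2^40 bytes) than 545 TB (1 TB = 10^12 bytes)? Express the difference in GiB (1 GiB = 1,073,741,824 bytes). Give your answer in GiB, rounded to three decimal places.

545 TiB = 545 × 1,099,511,627,776 = 599,233,837,137,920 bytes
545 TB = 545 × 1,000,000,000,000 = 545,000,000,000,000 bytes
difference = 54,233,837,137,920 bytes
54,233,837,137,920 / 1,073,741,824 = 50,509.197 GiB

50,509.197 GiB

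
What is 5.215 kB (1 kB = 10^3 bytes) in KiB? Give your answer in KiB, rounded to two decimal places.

5.215 kB = 5.215 × 10^3 bytes = 5,215 bytes
1 KiB = 2^10 bytes = 1,024 bytes
5,215 / 1,024 = 5.09 KiB

5.09 KiB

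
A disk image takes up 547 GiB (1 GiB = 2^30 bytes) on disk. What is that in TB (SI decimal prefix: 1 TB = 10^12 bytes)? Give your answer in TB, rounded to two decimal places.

547 GiB = 547 × 2^30 bytes = 587,336,777,728 bytes
1 TB = 1,000,000,000,000 bytes
587,336,777,728 / 1,000,000,000,000 = 0.59 TB

0.59 TB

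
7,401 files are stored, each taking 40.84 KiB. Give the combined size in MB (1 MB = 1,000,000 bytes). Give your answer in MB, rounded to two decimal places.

Total = 7,401 × 40.84 KiB = 302256.84 KiB
= 302256.84 × 1,024 bytes = 309,511,004.16 bytes
1 MB = 1,000,000 bytes
309,511,004.16 / 1,000,000 = 309.51 MB

309.51 MB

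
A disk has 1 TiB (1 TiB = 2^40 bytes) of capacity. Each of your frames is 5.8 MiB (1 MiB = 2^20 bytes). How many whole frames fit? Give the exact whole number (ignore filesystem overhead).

Capacity: 1 TiB = 1,099,511,627,776 bytes
Per item: 5.8 MiB = 6,081,740.8 bytes
⌊1,099,511,627,776 / 6,081,740.8⌋ = 180,788

180,788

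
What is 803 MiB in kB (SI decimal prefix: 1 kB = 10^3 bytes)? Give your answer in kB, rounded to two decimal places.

842,006.53 kB

803 MiB = 803 × 2^20 bytes = 842,006,528 bytes
1 kB = 10^3 bytes = 1,000 bytes
842,006,528 / 1,000 = 842,006.53 kB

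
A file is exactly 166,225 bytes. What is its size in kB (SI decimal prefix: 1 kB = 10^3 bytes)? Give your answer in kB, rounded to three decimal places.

166.225 kB

166,225 bytes given.
1 kB = 10^3 bytes = 1,000 bytes
166,225 / 1,000 = 166.225 kB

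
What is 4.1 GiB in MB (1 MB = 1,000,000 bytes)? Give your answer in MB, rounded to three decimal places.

4,402.341 MB

4.1 GiB × 1,073,741,824 bytes/GiB = 4,402,341,478.4 bytes
1 MB = 1,000,000 bytes
4,402,341,478.4 / 1,000,000 = 4,402.341 MB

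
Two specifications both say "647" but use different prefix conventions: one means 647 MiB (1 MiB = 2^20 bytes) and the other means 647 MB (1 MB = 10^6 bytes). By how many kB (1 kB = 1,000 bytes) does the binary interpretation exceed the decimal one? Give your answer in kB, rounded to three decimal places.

31,428.672 kB

647 MiB = 647 × 1,048,576 = 678,428,672 bytes
647 MB = 647 × 1,000,000 = 647,000,000 bytes
difference = 31,428,672 bytes
31,428,672 / 1,000 = 31,428.672 kB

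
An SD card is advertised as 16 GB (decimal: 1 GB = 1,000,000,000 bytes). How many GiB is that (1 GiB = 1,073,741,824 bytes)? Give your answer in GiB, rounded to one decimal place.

14.9 GiB

16 GB = 16 × 10^9 bytes = 16,000,000,000 bytes
1 GiB = 1,073,741,824 bytes
16,000,000,000 / 1,073,741,824 = 14.9 GiB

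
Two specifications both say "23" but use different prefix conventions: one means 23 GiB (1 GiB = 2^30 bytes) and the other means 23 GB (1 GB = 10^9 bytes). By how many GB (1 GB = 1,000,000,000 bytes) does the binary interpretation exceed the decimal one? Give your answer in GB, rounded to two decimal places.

1.70 GB

23 GiB = 23 × 1,073,741,824 = 24,696,061,952 bytes
23 GB = 23 × 1,000,000,000 = 23,000,000,000 bytes
difference = 1,696,061,952 bytes
1,696,061,952 / 1,000,000,000 = 1.70 GB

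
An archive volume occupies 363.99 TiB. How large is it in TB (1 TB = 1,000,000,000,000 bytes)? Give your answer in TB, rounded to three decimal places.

363.99 TiB = 363.99 × 2^40 bytes = 400,211,237,394,186.24 bytes
1 TB = 10^12 bytes = 1,000,000,000,000 bytes
400,211,237,394,186.24 / 1,000,000,000,000 = 400.211 TB

400.211 TB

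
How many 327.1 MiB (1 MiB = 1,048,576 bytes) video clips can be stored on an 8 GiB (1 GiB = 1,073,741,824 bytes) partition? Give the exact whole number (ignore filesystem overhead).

Capacity: 8 GiB = 8,589,934,592 bytes
Per item: 327.1 MiB = 342,989,209.6 bytes
⌊8,589,934,592 / 342,989,209.6⌋ = 25

25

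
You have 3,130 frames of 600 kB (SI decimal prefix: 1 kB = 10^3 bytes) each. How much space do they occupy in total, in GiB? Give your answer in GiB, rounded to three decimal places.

1.749 GiB

Total = 3,130 × 600 kB = 1,878,000 kB
= 1,878,000 × 1,000 bytes = 1,878,000,000 bytes
1 GiB = 1,073,741,824 bytes
1,878,000,000 / 1,073,741,824 = 1.749 GiB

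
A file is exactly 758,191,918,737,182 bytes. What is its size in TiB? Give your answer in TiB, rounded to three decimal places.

689.572 TiB

758,191,918,737,182 bytes given.
1 TiB = 2^40 bytes = 1,099,511,627,776 bytes
758,191,918,737,182 / 1,099,511,627,776 = 689.572 TiB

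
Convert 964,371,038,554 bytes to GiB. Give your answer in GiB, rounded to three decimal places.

898.141 GiB

964,371,038,554 bytes given.
1 GiB = 2^30 bytes = 1,073,741,824 bytes
964,371,038,554 / 1,073,741,824 = 898.141 GiB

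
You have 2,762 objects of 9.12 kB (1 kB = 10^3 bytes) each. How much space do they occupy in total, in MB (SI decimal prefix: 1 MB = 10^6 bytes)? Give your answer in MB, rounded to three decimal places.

25.189 MB

Total = 2,762 × 9.12 kB = 25189.44 kB
= 25189.44 × 1,000 bytes = 25,189,440 bytes
1 MB = 1,000,000 bytes
25,189,440 / 1,000,000 = 25.189 MB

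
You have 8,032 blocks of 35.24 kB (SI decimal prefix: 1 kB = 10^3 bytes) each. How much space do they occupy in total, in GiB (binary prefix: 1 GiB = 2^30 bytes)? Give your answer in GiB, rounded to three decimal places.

0.264 GiB

Total = 8,032 × 35.24 kB = 283047.68 kB
= 283047.68 × 1,000 bytes = 283,047,680 bytes
1 GiB = 1,073,741,824 bytes
283,047,680 / 1,073,741,824 = 0.264 GiB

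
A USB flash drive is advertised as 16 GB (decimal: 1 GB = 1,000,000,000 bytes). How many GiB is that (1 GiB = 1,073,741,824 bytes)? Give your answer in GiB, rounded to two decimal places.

16 GB = 16 × 10^9 bytes = 16,000,000,000 bytes
1 GiB = 2^30 bytes = 1,073,741,824 bytes
16,000,000,000 / 1,073,741,824 = 14.90 GiB

14.90 GiB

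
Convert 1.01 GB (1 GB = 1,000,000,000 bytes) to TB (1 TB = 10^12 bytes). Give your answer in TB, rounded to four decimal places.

1.01 GB = 1.01 × 10^9 bytes = 1,010,000,000 bytes
1 TB = 1,000,000,000,000 bytes
1,010,000,000 / 1,000,000,000,000 = 0.0010 TB

0.0010 TB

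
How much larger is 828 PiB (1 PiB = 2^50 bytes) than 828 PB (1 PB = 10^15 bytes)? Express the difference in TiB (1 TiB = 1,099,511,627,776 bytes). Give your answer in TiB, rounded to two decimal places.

828 PiB = 828 × 1,125,899,906,842,624 = 932,245,122,865,692,672 bytes
828 PB = 828 × 1,000,000,000,000,000 = 828,000,000,000,000,000 bytes
difference = 104,245,122,865,692,672 bytes
104,245,122,865,692,672 / 1,099,511,627,776 = 94,810.39 TiB

94,810.39 TiB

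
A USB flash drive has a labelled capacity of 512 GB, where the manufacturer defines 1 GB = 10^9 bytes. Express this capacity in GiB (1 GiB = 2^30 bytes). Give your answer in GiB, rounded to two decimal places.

476.84 GiB

512 GB × 1,000,000,000 bytes/GB = 512,000,000,000 bytes
1 GiB = 1,073,741,824 bytes
512,000,000,000 / 1,073,741,824 = 476.84 GiB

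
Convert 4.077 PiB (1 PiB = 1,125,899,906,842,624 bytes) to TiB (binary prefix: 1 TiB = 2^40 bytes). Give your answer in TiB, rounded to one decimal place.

4.077 PiB = 4.077 × 2^50 bytes = 4,590,293,920,197,378.048 bytes
1 TiB = 2^40 bytes = 1,099,511,627,776 bytes
4,590,293,920,197,378.048 / 1,099,511,627,776 = 4,174.8 TiB

4,174.8 TiB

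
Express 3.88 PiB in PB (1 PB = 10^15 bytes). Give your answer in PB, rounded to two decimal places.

3.88 PiB = 3.88 × 2^50 bytes = 4,368,491,638,549,381.12 bytes
1 PB = 10^15 bytes = 1,000,000,000,000,000 bytes
4,368,491,638,549,381.12 / 1,000,000,000,000,000 = 4.37 PB

4.37 PB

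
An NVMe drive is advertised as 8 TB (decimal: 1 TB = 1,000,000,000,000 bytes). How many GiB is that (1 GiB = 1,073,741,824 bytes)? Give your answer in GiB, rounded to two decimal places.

7,450.58 GiB

8 TB = 8 × 10^12 bytes = 8,000,000,000,000 bytes
1 GiB = 1,073,741,824 bytes
8,000,000,000,000 / 1,073,741,824 = 7,450.58 GiB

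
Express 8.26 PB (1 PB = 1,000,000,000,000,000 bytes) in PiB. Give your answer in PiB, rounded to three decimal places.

8.26 PB × 1,000,000,000,000,000 bytes/PB = 8,260,000,000,000,000 bytes
1 PiB = 2^50 bytes = 1,125,899,906,842,624 bytes
8,260,000,000,000,000 / 1,125,899,906,842,624 = 7.336 PiB

7.336 PiB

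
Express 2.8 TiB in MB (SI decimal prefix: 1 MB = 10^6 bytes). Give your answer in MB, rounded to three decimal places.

2.8 TiB = 2.8 × 2^40 bytes = 3,078,632,557,772.8 bytes
1 MB = 1,000,000 bytes
3,078,632,557,772.8 / 1,000,000 = 3,078,632.558 MB

3,078,632.558 MB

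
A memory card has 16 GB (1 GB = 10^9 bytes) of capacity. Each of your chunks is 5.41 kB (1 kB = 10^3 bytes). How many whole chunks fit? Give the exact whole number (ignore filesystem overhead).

2,957,486

Capacity: 16 GB = 16,000,000,000 bytes
Per item: 5.41 kB = 5,410 bytes
⌊16,000,000,000 / 5,410⌋ = 2,957,486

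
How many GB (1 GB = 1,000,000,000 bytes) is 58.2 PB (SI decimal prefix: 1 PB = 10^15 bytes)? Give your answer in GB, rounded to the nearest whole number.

58.2 PB × 1,000,000,000,000,000 bytes/PB = 58,200,000,000,000,000 bytes
1 GB = 10^9 bytes = 1,000,000,000 bytes
58,200,000,000,000,000 / 1,000,000,000 = 58,200,000 GB

58,200,000 GB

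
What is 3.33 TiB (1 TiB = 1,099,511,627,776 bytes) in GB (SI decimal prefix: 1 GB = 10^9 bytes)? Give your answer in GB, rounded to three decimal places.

3,661.374 GB

3.33 TiB = 3.33 × 2^40 bytes = 3,661,373,720,494.08 bytes
1 GB = 10^9 bytes = 1,000,000,000 bytes
3,661,373,720,494.08 / 1,000,000,000 = 3,661.374 GB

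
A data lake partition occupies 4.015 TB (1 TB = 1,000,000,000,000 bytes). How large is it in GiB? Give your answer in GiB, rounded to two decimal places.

4.015 TB = 4.015 × 10^12 bytes = 4,015,000,000,000 bytes
1 GiB = 2^30 bytes = 1,073,741,824 bytes
4,015,000,000,000 / 1,073,741,824 = 3,739.26 GiB

3,739.26 GiB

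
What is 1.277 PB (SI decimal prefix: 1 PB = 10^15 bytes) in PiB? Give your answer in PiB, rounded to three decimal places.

1.134 PiB

1.277 PB = 1.277 × 10^15 bytes = 1,277,000,000,000,000 bytes
1 PiB = 1,125,899,906,842,624 bytes
1,277,000,000,000,000 / 1,125,899,906,842,624 = 1.134 PiB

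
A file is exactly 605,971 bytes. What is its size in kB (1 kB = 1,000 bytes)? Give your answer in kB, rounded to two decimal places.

605.97 kB

605,971 bytes given.
1 kB = 1,000 bytes
605,971 / 1,000 = 605.97 kB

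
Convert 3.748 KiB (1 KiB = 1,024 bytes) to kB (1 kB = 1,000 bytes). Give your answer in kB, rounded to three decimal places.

3.748 KiB = 3.748 × 2^10 bytes = 3,837.952 bytes
1 kB = 1,000 bytes
3,837.952 / 1,000 = 3.838 kB

3.838 kB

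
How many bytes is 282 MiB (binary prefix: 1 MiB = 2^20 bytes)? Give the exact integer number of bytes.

295,698,432 bytes

282 × 1,048,576 = 295,698,432 bytes  (1 MiB = 2^20 bytes)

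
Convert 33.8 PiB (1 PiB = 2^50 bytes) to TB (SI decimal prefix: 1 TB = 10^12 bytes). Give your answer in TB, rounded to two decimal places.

33.8 PiB = 33.8 × 2^50 bytes = 38,055,416,851,280,691.2 bytes
1 TB = 10^12 bytes = 1,000,000,000,000 bytes
38,055,416,851,280,691.2 / 1,000,000,000,000 = 38,055.42 TB

38,055.42 TB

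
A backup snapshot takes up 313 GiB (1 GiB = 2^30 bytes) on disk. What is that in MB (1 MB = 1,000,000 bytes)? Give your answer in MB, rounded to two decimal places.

336,081.19 MB

313 GiB = 313 × 2^30 bytes = 336,081,190,912 bytes
1 MB = 10^6 bytes = 1,000,000 bytes
336,081,190,912 / 1,000,000 = 336,081.19 MB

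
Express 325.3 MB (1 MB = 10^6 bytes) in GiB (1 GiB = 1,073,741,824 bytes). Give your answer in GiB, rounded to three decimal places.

325.3 MB = 325.3 × 10^6 bytes = 325,300,000 bytes
1 GiB = 2^30 bytes = 1,073,741,824 bytes
325,300,000 / 1,073,741,824 = 0.303 GiB

0.303 GiB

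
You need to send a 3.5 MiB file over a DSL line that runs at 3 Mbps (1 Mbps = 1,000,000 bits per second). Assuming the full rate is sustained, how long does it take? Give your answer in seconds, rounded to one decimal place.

3.5 MiB = 3,670,016 bytes = 29,360,128 bits
3 Mbps = 3,000,000 bits/s
time = 29,360,128 / 3,000,000 = 9.8 s

9.8 seconds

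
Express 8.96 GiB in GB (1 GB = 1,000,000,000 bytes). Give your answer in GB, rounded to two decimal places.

8.96 GiB = 8.96 × 2^30 bytes = 9,620,726,743.04 bytes
1 GB = 1,000,000,000 bytes
9,620,726,743.04 / 1,000,000,000 = 9.62 GB

9.62 GB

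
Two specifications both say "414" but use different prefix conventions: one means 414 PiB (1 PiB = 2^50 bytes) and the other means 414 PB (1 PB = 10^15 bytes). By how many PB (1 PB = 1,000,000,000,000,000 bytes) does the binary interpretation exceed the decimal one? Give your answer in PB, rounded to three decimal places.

52.123 PB

414 PiB = 414 × 1,125,899,906,842,624 = 466,122,561,432,846,336 bytes
414 PB = 414 × 1,000,000,000,000,000 = 414,000,000,000,000,000 bytes
difference = 52,122,561,432,846,336 bytes
52,122,561,432,846,336 / 1,000,000,000,000,000 = 52.123 PB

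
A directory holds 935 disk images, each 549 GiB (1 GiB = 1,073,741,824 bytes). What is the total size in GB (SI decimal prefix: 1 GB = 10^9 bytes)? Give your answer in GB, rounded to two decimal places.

551,167.78 GB

Total = 935 × 549 GiB = 513,315 GiB
= 513,315 × 1,073,741,824 bytes = 551,167,784,386,560 bytes
1 GB = 1,000,000,000 bytes
551,167,784,386,560 / 1,000,000,000 = 551,167.78 GB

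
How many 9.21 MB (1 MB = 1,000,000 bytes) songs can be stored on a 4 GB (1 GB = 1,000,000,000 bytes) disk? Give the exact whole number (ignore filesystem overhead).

434

Capacity: 4 GB = 4,000,000,000 bytes
Per item: 9.21 MB = 9,210,000 bytes
⌊4,000,000,000 / 9,210,000⌋ = 434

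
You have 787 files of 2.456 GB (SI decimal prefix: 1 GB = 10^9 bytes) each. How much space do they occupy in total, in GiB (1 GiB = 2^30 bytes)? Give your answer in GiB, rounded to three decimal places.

Total = 787 × 2.456 GB = 1932.872 GB
= 1932.872 × 1,000,000,000 bytes = 1,932,872,000,000 bytes
1 GiB = 1,073,741,824 bytes
1,932,872,000,000 / 1,073,741,824 = 1,800.127 GiB

1,800.127 GiB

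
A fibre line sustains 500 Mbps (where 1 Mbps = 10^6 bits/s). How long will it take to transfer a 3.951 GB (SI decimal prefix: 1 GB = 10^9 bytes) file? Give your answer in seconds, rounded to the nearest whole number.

63 seconds

3.951 GB = 3,951,000,000 bytes = 31,608,000,000 bits
500 Mbps = 500,000,000 bits/s
time = 31,608,000,000 / 500,000,000 = 63 s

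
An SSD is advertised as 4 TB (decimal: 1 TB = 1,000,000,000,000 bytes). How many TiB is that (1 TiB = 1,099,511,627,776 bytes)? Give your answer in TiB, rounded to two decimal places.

3.64 TiB

4 TB × 1,000,000,000,000 bytes/TB = 4,000,000,000,000 bytes
1 TiB = 1,099,511,627,776 bytes
4,000,000,000,000 / 1,099,511,627,776 = 3.64 TiB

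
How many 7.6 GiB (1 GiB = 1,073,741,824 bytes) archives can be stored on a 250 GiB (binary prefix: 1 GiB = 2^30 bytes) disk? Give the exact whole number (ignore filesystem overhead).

Capacity: 250 GiB = 268,435,456,000 bytes
Per item: 7.6 GiB = 8,160,437,862.4 bytes
⌊268,435,456,000 / 8,160,437,862.4⌋ = 32

32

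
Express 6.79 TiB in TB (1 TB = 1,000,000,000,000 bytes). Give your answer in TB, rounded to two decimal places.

6.79 TiB = 6.79 × 2^40 bytes = 7,465,683,952,599.04 bytes
1 TB = 1,000,000,000,000 bytes
7,465,683,952,599.04 / 1,000,000,000,000 = 7.47 TB

7.47 TB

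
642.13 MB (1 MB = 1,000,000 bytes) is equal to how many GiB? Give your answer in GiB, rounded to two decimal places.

642.13 MB × 1,000,000 bytes/MB = 642,130,000 bytes
1 GiB = 2^30 bytes = 1,073,741,824 bytes
642,130,000 / 1,073,741,824 = 0.60 GiB

0.60 GiB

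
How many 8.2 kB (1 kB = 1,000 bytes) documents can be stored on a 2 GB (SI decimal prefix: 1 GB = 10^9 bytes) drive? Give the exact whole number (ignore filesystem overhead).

Capacity: 2 GB = 2,000,000,000 bytes
Per item: 8.2 kB = 8,200 bytes
⌊2,000,000,000 / 8,200⌋ = 243,902

243,902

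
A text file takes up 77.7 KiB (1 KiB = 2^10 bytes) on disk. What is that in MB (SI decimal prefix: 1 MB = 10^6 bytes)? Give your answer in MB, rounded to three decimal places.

0.080 MB

77.7 KiB = 77.7 × 2^10 bytes = 79,564.8 bytes
1 MB = 1,000,000 bytes
79,564.8 / 1,000,000 = 0.080 MB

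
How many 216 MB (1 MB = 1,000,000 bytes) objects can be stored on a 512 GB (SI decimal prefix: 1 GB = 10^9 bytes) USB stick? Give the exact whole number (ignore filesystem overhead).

Capacity: 512 GB = 512,000,000,000 bytes
Per item: 216 MB = 216,000,000 bytes
⌊512,000,000,000 / 216,000,000⌋ = 2,370

2,370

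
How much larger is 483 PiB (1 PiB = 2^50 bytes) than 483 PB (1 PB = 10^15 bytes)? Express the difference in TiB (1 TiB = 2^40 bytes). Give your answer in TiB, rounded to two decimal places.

55,306.06 TiB

483 PiB = 483 × 1,125,899,906,842,624 = 543,809,655,004,987,392 bytes
483 PB = 483 × 1,000,000,000,000,000 = 483,000,000,000,000,000 bytes
difference = 60,809,655,004,987,392 bytes
60,809,655,004,987,392 / 1,099,511,627,776 = 55,306.06 TiB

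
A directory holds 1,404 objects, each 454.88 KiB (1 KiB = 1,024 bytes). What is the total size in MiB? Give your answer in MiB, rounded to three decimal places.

Total = 1,404 × 454.88 KiB = 638651.52 KiB
= 638651.52 × 1,024 bytes = 653,979,156.48 bytes
1 MiB = 1,048,576 bytes
653,979,156.48 / 1,048,576 = 623.683 MiB

623.683 MiB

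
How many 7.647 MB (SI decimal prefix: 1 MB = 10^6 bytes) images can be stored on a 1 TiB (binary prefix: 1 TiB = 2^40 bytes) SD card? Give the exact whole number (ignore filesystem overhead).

Capacity: 1 TiB = 1,099,511,627,776 bytes
Per item: 7.647 MB = 7,647,000 bytes
⌊1,099,511,627,776 / 7,647,000⌋ = 143,783

143,783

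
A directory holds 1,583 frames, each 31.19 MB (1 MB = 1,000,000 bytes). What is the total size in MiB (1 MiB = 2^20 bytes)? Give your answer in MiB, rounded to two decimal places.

Total = 1,583 × 31.19 MB = 49373.77 MB
= 49373.77 × 1,000,000 bytes = 49,373,770,000 bytes
1 MiB = 1,048,576 bytes
49,373,770,000 / 1,048,576 = 47,086.50 MiB

47,086.50 MiB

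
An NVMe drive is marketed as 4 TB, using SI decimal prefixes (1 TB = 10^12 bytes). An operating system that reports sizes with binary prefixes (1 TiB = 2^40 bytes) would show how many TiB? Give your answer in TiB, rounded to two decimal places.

4 TB × 1,000,000,000,000 bytes/TB = 4,000,000,000,000 bytes
1 TiB = 2^40 bytes = 1,099,511,627,776 bytes
4,000,000,000,000 / 1,099,511,627,776 = 3.64 TiB

3.64 TiB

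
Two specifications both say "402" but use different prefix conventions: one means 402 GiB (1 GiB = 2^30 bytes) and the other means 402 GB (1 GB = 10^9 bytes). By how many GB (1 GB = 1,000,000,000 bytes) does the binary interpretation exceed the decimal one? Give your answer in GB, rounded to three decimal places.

402 GiB = 402 × 1,073,741,824 = 431,644,213,248 bytes
402 GB = 402 × 1,000,000,000 = 402,000,000,000 bytes
difference = 29,644,213,248 bytes
29,644,213,248 / 1,000,000,000 = 29.644 GB

29.644 GB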